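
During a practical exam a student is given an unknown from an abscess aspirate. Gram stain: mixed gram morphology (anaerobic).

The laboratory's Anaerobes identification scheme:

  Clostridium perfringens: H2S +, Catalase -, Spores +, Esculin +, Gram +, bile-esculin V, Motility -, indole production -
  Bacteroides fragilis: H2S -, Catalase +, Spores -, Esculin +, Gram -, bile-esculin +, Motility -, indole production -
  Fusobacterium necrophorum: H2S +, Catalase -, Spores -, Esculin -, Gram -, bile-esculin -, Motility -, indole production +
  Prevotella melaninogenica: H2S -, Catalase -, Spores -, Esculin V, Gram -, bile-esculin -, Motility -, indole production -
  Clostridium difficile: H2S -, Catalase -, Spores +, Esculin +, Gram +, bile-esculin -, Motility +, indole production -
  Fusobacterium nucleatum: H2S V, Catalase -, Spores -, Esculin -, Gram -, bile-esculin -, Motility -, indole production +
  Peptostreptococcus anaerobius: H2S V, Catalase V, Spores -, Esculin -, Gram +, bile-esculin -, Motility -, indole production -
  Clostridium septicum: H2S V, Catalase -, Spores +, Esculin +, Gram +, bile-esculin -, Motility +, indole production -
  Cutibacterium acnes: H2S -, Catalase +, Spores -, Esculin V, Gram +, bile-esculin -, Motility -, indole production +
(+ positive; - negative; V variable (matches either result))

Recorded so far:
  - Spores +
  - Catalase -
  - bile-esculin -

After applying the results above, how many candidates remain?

bile-esculin -: excludes Bacteroides fragilis — 8 left.
Spores +: excludes 5 organisms — 3 left.
Catalase -: all 3 remaining candidates are consistent.
Still consistent: Clostridium difficile, Clostridium perfringens, Clostridium septicum.

3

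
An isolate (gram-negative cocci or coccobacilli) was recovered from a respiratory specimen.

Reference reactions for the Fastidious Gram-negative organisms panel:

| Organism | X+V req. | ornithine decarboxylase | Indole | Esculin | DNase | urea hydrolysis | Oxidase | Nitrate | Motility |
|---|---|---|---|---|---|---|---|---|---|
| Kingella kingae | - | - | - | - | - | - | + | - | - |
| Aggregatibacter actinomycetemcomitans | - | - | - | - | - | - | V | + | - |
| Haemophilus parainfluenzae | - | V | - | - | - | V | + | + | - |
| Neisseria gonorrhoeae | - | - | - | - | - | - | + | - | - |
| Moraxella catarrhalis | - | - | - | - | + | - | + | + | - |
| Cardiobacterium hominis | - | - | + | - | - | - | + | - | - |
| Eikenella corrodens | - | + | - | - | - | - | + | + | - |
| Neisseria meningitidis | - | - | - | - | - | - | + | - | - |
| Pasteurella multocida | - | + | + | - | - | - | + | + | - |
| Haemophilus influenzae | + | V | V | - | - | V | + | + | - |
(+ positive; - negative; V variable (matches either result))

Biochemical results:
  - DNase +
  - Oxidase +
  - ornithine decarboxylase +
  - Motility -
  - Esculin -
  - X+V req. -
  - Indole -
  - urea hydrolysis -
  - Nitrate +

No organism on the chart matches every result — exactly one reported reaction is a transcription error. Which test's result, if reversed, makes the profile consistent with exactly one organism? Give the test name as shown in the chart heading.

ornithine decarboxylase

As reported, no row in the chart matches all 9 reactions.
Reversing DNase → 2 organisms match (not unique).
Reversing ornithine decarboxylase (to -) → unique match: Moraxella catarrhalis.
Reversing Oxidase → still no organism matches.
Reversing Esculin → still no organism matches.
Reversing Nitrate → still no organism matches.
Reversing X+V req. → still no organism matches.
Reversing Indole → still no organism matches.
Reversing Motility → still no organism matches.
Reversing urea hydrolysis → still no organism matches.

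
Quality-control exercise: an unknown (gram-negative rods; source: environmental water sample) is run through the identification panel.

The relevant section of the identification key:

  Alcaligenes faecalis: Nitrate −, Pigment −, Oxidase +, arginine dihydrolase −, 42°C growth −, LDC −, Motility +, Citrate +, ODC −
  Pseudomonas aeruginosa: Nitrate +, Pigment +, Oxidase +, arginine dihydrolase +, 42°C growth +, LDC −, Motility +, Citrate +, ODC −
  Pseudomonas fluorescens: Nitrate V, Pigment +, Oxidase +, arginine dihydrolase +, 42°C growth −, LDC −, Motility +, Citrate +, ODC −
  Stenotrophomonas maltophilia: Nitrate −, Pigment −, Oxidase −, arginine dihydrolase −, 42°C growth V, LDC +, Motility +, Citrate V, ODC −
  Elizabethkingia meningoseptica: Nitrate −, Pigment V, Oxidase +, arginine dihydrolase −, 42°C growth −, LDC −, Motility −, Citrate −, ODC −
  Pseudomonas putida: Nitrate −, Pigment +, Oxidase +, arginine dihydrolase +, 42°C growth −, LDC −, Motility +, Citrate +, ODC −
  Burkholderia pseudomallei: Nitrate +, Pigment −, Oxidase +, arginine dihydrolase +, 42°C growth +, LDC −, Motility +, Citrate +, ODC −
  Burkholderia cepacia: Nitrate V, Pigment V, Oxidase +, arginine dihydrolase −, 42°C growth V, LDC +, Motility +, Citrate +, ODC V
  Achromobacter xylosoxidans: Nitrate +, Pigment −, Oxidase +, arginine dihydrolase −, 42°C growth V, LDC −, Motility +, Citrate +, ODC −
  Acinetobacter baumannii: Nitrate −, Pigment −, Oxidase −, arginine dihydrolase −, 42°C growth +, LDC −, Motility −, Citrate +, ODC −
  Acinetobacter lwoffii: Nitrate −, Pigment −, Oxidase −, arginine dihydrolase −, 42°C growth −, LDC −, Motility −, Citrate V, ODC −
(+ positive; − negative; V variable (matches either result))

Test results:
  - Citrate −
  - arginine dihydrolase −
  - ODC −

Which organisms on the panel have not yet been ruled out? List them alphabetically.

Acinetobacter lwoffii, Elizabethkingia meningoseptica, Stenotrophomonas maltophilia

ODC −: all 11 remaining candidates are consistent.
Citrate −: excludes 8 organisms — 3 left.
arginine dihydrolase −: all 3 remaining candidates are consistent.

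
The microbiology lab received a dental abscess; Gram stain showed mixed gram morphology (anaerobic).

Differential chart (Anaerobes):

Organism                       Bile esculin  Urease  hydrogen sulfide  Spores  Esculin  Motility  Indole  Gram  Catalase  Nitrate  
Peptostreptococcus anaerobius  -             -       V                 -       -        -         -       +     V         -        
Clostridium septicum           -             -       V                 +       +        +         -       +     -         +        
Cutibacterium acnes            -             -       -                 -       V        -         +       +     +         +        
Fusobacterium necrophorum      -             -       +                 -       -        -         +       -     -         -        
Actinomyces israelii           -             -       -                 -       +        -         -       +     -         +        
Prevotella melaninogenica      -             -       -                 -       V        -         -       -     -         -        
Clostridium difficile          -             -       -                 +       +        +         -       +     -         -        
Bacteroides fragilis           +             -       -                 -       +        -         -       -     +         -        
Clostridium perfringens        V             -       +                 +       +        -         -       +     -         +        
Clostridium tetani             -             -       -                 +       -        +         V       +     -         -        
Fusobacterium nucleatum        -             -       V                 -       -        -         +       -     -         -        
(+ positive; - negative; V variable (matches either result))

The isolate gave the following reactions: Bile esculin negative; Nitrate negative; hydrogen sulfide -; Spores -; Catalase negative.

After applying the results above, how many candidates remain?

3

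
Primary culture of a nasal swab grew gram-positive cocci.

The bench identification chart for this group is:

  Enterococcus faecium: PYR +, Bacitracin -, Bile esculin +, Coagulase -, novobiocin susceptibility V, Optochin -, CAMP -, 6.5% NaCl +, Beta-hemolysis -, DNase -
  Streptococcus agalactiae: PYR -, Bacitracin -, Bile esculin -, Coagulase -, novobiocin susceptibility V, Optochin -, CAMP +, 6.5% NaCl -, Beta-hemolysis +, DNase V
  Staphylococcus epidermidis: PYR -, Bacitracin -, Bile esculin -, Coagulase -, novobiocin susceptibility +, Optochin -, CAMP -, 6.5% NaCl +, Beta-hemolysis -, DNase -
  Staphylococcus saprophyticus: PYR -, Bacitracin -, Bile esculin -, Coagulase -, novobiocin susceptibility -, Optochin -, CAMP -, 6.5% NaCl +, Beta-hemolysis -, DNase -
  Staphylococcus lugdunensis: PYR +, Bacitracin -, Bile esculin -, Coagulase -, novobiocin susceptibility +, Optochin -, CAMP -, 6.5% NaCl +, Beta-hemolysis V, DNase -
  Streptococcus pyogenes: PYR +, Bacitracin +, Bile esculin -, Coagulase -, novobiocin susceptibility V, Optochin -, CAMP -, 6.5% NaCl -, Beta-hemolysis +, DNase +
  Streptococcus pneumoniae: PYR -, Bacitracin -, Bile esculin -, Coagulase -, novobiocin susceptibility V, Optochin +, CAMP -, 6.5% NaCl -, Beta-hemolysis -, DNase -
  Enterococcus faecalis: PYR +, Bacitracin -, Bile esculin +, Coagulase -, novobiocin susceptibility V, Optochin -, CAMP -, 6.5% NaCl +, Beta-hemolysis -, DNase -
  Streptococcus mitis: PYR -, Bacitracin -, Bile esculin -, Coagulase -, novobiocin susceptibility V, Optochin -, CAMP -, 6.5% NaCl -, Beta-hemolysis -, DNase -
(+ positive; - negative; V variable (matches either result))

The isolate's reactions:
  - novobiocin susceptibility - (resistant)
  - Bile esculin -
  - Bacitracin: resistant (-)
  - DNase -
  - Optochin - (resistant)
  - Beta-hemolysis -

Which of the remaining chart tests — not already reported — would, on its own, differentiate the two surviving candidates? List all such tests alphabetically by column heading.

6.5% NaCl

Bacitracin -: excludes Streptococcus pyogenes — 8 left.
Optochin -: excludes Streptococcus pneumoniae — 7 left.
DNase -: all 7 remaining candidates are consistent.
Beta-hemolysis -: excludes Streptococcus agalactiae — 6 left.
novobiocin susceptibility -: excludes Staphylococcus epidermidis, Staphylococcus lugdunensis — 4 left.
Bile esculin -: excludes Enterococcus faecium, Enterococcus faecalis — 2 left.
Two candidates remain: Staphylococcus saprophyticus and Streptococcus mitis.
  PYR: - vs - — same for both, does not separate.
  Coagulase: - vs - — same for both, does not separate.
  CAMP: - vs - — same for both, does not separate.
  6.5% NaCl: Staphylococcus saprophyticus +, Streptococcus mitis - — discriminates.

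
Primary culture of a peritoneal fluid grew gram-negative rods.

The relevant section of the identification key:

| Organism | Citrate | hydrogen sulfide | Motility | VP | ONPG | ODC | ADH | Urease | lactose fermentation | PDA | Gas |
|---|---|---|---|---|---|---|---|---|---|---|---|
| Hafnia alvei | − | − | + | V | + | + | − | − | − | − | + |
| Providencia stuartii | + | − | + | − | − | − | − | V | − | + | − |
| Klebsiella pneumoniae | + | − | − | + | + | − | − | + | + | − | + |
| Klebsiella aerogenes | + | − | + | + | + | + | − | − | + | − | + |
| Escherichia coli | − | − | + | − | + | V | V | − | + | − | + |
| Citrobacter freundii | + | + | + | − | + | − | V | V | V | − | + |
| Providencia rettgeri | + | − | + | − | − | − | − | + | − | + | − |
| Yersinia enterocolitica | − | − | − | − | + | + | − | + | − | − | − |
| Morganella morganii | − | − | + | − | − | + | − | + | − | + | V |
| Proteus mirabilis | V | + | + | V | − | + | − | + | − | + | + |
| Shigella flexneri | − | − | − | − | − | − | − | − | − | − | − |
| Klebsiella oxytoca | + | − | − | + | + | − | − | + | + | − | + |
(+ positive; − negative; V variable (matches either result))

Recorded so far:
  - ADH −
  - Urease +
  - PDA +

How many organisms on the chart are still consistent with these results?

PDA +: excludes 8 organisms — 4 left.
ADH −: all 4 remaining candidates are consistent.
Urease +: all 4 remaining candidates are consistent.
Still consistent: Morganella morganii, Proteus mirabilis, Providencia rettgeri, Providencia stuartii.

4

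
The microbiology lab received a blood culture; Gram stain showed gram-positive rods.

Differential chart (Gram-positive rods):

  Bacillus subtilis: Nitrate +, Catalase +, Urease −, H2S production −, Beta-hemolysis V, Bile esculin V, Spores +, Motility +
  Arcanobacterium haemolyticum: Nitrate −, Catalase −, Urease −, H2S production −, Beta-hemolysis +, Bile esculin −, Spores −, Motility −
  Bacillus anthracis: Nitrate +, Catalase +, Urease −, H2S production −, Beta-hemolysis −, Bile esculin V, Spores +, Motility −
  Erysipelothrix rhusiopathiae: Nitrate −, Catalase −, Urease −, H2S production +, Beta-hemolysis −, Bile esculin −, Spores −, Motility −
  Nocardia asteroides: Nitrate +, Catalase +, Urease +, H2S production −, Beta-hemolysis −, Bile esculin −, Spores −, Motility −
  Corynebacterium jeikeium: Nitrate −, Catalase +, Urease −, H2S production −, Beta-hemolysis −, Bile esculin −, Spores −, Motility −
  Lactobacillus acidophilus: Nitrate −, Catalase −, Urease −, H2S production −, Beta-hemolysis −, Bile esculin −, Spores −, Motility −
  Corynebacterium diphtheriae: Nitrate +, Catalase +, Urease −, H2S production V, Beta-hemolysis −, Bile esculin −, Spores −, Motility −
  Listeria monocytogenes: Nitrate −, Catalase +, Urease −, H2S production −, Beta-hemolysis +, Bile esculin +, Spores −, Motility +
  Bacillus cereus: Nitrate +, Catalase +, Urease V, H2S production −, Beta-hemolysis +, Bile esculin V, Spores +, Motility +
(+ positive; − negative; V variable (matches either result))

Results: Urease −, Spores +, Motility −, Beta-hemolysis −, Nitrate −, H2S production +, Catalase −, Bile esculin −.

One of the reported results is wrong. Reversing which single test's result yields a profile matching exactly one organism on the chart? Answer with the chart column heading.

As reported, no row in the chart matches all 8 reactions.
Reversing Beta-hemolysis → still no organism matches.
Reversing Catalase → still no organism matches.
Reversing Bile esculin → still no organism matches.
Reversing Urease → still no organism matches.
Reversing H2S production → still no organism matches.
Reversing Spores (to −) → unique match: Erysipelothrix rhusiopathiae.
Reversing Motility → still no organism matches.
Reversing Nitrate → still no organism matches.

Spores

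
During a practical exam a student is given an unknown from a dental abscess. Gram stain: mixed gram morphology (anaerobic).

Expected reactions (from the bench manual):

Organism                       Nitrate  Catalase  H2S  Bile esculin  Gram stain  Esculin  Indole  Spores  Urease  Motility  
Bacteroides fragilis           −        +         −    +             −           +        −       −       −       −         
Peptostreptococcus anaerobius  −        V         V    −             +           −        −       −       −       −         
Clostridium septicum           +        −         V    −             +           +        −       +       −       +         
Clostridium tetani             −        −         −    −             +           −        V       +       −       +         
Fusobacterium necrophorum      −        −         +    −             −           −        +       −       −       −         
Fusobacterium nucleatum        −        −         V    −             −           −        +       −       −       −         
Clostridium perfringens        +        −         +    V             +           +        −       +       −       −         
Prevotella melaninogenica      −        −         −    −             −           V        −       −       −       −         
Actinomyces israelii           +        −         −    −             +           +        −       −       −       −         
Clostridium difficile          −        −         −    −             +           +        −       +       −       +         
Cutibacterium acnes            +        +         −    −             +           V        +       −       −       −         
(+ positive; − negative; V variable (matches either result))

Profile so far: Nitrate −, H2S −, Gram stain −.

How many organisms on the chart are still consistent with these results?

3

Nitrate −: excludes Clostridium septicum, Clostridium perfringens, Actinomyces israelii, Cutibacterium acnes — 7 left.
Gram stain −: excludes Peptostreptococcus anaerobius, Clostridium tetani, Clostridium difficile — 4 left.
H2S −: excludes Fusobacterium necrophorum — 3 left.
Still consistent: Bacteroides fragilis, Fusobacterium nucleatum, Prevotella melaninogenica.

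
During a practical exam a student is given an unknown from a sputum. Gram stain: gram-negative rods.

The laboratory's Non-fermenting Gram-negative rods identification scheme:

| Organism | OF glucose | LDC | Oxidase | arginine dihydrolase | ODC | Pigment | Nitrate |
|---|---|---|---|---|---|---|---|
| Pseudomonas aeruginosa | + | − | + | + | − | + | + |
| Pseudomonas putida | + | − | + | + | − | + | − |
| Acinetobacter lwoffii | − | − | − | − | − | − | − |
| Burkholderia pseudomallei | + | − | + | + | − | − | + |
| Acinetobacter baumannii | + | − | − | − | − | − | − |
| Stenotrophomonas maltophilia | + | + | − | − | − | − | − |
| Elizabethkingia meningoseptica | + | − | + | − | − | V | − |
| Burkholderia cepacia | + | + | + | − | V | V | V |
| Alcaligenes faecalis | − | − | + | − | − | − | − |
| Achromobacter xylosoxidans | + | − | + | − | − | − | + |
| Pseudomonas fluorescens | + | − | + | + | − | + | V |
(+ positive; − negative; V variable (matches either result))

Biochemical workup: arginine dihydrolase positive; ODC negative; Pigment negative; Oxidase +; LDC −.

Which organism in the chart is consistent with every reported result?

Burkholderia pseudomallei

ODC −: all 11 remaining candidates are consistent.
LDC −: excludes Stenotrophomonas maltophilia, Burkholderia cepacia — 9 left.
Pigment −: excludes Pseudomonas aeruginosa, Pseudomonas putida, Pseudomonas fluorescens — 6 left.
arginine dihydrolase +: excludes 5 organisms — 1 left.
Oxidase +: the one remaining candidate is consistent.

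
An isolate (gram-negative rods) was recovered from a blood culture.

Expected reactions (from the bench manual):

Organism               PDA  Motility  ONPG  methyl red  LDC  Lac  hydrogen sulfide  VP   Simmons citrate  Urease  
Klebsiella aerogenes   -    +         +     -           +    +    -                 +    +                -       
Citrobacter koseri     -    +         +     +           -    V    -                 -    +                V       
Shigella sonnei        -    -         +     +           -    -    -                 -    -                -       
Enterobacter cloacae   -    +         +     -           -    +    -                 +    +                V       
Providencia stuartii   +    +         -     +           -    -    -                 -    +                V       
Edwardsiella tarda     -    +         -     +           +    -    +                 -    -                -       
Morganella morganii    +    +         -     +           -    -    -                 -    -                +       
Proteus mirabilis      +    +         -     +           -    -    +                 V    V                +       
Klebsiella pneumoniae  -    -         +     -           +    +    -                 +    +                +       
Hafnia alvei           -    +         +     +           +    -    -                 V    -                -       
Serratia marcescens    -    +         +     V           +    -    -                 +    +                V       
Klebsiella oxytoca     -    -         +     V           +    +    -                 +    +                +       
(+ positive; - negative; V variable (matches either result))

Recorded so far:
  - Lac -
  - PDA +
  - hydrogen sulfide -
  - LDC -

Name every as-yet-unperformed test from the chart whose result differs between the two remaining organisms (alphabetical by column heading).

Lac -: excludes Klebsiella aerogenes, Enterobacter cloacae, Klebsiella pneumoniae, Klebsiella oxytoca — 8 left.
LDC -: excludes Edwardsiella tarda, Hafnia alvei, Serratia marcescens — 5 left.
hydrogen sulfide -: excludes Proteus mirabilis — 4 left.
PDA +: excludes Citrobacter koseri, Shigella sonnei — 2 left.
Two candidates remain: Morganella morganii and Providencia stuartii.
  Motility: + vs + — same for both, does not separate.
  ONPG: - vs - — same for both, does not separate.
  methyl red: + vs + — same for both, does not separate.
  VP: - vs - — same for both, does not separate.
  Simmons citrate: Morganella morganii -, Providencia stuartii + — discriminates.
  Urease: + vs V — variable for at least one, does not separate.

Simmons citrate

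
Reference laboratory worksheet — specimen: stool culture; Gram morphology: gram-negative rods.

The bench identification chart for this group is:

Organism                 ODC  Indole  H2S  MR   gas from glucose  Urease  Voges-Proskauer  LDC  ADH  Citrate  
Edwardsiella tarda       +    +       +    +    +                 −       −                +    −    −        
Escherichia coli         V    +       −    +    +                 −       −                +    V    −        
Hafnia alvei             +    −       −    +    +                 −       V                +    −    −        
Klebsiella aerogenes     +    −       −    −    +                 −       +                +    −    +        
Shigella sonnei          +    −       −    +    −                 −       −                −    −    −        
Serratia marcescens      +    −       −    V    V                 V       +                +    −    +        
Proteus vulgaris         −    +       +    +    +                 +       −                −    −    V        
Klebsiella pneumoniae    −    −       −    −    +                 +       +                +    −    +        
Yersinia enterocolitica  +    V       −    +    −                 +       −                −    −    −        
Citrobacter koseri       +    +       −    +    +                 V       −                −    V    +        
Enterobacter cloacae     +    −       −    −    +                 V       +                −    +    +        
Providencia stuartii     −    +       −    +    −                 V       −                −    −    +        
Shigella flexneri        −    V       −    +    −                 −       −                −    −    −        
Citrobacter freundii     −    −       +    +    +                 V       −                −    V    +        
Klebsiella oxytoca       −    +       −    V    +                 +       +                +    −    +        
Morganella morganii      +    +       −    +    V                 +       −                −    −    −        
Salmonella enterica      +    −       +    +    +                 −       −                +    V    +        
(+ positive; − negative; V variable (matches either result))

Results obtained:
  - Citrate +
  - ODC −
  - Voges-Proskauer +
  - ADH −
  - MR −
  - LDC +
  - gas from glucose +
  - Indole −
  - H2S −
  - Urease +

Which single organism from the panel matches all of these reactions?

ADH −: excludes Enterobacter cloacae — 16 left.
Citrate +: excludes 7 organisms — 9 left.
Indole −: excludes Proteus vulgaris, Citrobacter koseri, Providencia stuartii, Klebsiella oxytoca — 5 left.
MR −: excludes Citrobacter freundii, Salmonella enterica — 3 left.
gas from glucose +: all 3 remaining candidates are consistent.
LDC +: all 3 remaining candidates are consistent.
H2S −: all 3 remaining candidates are consistent.
ODC −: excludes Klebsiella aerogenes, Serratia marcescens — 1 left.
Urease +: the one remaining candidate is consistent.
Voges-Proskauer +: the one remaining candidate is consistent.

Klebsiella pneumoniae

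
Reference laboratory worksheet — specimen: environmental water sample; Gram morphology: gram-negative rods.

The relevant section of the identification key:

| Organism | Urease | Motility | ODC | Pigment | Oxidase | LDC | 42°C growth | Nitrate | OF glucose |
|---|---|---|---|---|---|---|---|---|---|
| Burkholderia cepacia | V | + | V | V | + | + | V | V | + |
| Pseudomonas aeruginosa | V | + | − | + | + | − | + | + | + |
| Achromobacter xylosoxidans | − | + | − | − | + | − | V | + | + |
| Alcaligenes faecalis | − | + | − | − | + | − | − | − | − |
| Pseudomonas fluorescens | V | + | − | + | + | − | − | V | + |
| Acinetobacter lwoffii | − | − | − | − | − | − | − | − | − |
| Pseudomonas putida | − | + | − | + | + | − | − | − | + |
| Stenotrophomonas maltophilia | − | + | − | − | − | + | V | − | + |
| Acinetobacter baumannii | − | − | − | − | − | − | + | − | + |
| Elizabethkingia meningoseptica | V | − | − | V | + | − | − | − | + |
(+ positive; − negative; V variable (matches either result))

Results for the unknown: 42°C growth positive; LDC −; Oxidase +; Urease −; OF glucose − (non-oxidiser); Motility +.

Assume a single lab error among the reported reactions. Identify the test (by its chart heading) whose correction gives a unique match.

42°C growth

As reported, no row in the chart matches all 6 reactions.
Reversing Motility → still no organism matches.
Reversing 42°C growth (to −) → unique match: Alcaligenes faecalis.
Reversing OF glucose → 2 organisms match (not unique).
Reversing Urease → still no organism matches.
Reversing LDC → still no organism matches.
Reversing Oxidase → still no organism matches.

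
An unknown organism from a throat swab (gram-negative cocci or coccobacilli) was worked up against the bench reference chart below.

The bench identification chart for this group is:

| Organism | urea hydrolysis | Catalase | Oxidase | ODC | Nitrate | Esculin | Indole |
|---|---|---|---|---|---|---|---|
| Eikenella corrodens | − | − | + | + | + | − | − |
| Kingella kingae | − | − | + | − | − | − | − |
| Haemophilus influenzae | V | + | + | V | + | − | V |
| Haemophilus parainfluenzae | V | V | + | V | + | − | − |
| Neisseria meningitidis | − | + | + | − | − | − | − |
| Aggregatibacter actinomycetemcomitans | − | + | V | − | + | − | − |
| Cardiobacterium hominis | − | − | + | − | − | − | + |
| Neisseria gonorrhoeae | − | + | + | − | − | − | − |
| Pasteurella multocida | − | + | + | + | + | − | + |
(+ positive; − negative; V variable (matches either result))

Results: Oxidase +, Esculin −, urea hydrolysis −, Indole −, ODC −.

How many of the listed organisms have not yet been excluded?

6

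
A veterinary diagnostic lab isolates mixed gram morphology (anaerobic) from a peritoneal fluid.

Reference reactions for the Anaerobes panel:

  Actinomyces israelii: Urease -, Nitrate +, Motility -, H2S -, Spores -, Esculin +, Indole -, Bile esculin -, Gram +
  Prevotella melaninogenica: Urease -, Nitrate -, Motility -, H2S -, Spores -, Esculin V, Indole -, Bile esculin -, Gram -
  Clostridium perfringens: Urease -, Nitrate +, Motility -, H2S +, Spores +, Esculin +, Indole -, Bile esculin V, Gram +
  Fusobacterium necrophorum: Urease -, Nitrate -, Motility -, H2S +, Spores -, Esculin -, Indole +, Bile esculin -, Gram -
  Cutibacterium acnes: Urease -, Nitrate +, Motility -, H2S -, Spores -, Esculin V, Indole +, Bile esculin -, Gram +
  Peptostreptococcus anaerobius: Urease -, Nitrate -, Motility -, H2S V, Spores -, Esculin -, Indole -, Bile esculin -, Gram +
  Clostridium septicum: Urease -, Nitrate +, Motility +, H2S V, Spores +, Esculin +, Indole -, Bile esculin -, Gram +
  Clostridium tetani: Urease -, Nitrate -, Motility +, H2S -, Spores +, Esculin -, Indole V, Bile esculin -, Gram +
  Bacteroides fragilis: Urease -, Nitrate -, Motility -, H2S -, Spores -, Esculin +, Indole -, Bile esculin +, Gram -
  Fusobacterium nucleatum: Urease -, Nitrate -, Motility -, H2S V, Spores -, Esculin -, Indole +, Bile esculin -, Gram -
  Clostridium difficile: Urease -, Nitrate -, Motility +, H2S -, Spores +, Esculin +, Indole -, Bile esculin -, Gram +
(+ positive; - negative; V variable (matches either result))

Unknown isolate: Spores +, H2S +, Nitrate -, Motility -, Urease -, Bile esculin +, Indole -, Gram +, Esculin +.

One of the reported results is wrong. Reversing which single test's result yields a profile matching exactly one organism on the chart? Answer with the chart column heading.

As reported, no row in the chart matches all 9 reactions.
Reversing H2S → still no organism matches.
Reversing Esculin → still no organism matches.
Reversing Gram → still no organism matches.
Reversing Bile esculin → still no organism matches.
Reversing Motility → still no organism matches.
Reversing Spores → still no organism matches.
Reversing Nitrate (to +) → unique match: Clostridium perfringens.
Reversing Urease → still no organism matches.
Reversing Indole → still no organism matches.

Nitrate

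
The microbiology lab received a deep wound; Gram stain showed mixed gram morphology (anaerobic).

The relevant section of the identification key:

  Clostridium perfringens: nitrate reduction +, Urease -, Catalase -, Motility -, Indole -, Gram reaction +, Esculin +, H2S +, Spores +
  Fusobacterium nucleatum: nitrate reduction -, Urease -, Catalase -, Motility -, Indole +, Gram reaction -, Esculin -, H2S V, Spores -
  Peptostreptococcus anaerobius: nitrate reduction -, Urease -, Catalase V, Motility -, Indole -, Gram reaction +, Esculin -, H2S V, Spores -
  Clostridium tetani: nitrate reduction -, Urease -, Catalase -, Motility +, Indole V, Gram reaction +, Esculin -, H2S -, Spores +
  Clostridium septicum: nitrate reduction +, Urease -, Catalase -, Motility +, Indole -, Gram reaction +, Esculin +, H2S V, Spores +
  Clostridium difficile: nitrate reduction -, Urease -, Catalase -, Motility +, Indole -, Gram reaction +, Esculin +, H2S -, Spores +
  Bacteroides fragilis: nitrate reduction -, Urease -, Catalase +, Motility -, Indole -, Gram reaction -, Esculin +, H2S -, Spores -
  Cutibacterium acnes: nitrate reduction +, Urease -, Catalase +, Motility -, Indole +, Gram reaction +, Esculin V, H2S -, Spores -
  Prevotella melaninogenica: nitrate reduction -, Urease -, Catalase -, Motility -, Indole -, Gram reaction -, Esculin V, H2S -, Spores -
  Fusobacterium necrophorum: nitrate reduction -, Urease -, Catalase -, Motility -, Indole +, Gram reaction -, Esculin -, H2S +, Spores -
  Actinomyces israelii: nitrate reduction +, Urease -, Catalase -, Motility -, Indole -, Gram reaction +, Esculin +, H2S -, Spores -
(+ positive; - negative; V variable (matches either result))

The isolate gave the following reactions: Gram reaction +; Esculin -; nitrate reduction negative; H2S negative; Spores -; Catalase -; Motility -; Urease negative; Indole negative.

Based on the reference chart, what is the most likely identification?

Catalase -: excludes Bacteroides fragilis, Cutibacterium acnes — 9 left.
H2S -: excludes Clostridium perfringens, Fusobacterium necrophorum — 7 left.
Esculin -: excludes Clostridium septicum, Clostridium difficile, Actinomyces israelii — 4 left.
Indole -: excludes Fusobacterium nucleatum — 3 left.
nitrate reduction -: all 3 remaining candidates are consistent.
Motility -: excludes Clostridium tetani — 2 left.
Spores -: all 2 remaining candidates are consistent.
Gram reaction +: excludes Prevotella melaninogenica — 1 left.
Urease -: the one remaining candidate is consistent.

Peptostreptococcus anaerobius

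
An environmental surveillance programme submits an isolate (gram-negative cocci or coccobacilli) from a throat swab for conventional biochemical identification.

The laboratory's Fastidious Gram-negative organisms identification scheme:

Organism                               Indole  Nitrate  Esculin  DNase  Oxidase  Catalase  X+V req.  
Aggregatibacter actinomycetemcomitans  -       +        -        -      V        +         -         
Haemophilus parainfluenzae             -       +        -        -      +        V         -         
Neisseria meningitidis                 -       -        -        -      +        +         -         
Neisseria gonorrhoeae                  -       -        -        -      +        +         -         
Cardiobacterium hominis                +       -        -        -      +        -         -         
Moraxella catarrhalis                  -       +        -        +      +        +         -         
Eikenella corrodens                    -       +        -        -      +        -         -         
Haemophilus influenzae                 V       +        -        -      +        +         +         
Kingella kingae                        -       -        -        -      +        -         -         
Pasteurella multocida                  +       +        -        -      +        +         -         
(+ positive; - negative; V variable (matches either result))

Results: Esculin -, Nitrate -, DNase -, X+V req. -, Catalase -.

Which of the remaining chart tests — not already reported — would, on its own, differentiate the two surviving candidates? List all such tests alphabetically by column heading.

DNase -: excludes Moraxella catarrhalis — 9 left.
X+V req. -: excludes Haemophilus influenzae — 8 left.
Nitrate -: excludes Aggregatibacter actinomycetemcomitans, Haemophilus parainfluenzae, Eikenella corrodens, Pasteurella multocida — 4 left.
Esculin -: all 4 remaining candidates are consistent.
Catalase -: excludes Neisseria meningitidis, Neisseria gonorrhoeae — 2 left.
Two candidates remain: Cardiobacterium hominis and Kingella kingae.
  Indole: Cardiobacterium hominis +, Kingella kingae - — discriminates.
  Oxidase: + vs + — same for both, does not separate.

Indole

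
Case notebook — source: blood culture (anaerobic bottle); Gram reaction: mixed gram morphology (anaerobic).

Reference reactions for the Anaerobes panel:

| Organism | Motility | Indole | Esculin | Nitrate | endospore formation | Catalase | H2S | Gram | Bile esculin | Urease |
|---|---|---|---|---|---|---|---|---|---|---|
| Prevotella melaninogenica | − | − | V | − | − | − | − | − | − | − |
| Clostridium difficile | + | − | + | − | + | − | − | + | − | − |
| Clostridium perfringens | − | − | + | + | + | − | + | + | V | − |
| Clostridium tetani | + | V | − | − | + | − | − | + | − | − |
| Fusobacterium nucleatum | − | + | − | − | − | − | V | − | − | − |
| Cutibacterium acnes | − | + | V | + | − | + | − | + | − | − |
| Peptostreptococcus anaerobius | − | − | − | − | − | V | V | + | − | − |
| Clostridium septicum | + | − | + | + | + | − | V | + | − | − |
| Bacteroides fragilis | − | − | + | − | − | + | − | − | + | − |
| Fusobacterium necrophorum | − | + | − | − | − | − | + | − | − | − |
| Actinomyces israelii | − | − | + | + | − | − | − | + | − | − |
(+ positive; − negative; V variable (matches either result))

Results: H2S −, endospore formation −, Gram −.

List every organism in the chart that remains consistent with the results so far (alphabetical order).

Gram −: excludes 7 organisms — 4 left.
H2S −: excludes Fusobacterium necrophorum — 3 left.
endospore formation −: all 3 remaining candidates are consistent.

Bacteroides fragilis, Fusobacterium nucleatum, Prevotella melaninogenica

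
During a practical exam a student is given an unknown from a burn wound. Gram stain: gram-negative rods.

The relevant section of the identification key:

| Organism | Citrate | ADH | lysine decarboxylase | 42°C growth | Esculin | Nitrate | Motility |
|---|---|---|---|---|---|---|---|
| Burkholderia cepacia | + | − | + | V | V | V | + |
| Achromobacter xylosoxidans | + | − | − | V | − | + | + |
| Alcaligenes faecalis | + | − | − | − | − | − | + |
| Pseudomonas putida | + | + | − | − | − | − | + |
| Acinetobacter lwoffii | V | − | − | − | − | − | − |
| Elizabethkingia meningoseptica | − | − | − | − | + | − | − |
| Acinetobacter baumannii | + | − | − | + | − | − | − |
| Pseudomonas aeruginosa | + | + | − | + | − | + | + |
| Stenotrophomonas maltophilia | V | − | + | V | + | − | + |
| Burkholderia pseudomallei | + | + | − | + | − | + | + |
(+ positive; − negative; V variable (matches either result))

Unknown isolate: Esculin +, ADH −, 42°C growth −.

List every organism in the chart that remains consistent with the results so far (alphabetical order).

ADH −: excludes Pseudomonas putida, Pseudomonas aeruginosa, Burkholderia pseudomallei — 7 left.
Esculin +: excludes Achromobacter xylosoxidans, Alcaligenes faecalis, Acinetobacter lwoffii, Acinetobacter baumannii — 3 left.
42°C growth −: all 3 remaining candidates are consistent.

Burkholderia cepacia, Elizabethkingia meningoseptica, Stenotrophomonas maltophilia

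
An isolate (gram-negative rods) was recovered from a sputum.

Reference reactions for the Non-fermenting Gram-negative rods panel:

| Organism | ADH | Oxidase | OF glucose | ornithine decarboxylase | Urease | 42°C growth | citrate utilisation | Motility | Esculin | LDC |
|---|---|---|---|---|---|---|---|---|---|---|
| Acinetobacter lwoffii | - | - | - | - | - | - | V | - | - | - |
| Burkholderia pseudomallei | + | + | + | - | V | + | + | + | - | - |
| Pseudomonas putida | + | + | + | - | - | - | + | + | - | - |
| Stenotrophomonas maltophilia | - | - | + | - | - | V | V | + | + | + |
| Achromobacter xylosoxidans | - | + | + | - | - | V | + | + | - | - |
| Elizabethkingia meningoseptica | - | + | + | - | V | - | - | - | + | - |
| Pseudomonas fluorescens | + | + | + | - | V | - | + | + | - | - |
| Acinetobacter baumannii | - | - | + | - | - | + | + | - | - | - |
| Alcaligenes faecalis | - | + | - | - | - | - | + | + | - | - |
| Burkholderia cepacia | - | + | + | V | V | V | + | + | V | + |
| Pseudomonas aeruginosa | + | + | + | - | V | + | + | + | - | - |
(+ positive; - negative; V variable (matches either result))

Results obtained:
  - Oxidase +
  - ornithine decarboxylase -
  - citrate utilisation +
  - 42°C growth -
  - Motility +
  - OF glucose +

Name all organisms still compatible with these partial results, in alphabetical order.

Oxidase +: excludes Acinetobacter lwoffii, Stenotrophomonas maltophilia, Acinetobacter baumannii — 8 left.
citrate utilisation +: excludes Elizabethkingia meningoseptica — 7 left.
42°C growth -: excludes Burkholderia pseudomallei, Pseudomonas aeruginosa — 5 left.
Motility +: all 5 remaining candidates are consistent.
OF glucose +: excludes Alcaligenes faecalis — 4 left.
ornithine decarboxylase -: all 4 remaining candidates are consistent.

Achromobacter xylosoxidans, Burkholderia cepacia, Pseudomonas fluorescens, Pseudomonas putida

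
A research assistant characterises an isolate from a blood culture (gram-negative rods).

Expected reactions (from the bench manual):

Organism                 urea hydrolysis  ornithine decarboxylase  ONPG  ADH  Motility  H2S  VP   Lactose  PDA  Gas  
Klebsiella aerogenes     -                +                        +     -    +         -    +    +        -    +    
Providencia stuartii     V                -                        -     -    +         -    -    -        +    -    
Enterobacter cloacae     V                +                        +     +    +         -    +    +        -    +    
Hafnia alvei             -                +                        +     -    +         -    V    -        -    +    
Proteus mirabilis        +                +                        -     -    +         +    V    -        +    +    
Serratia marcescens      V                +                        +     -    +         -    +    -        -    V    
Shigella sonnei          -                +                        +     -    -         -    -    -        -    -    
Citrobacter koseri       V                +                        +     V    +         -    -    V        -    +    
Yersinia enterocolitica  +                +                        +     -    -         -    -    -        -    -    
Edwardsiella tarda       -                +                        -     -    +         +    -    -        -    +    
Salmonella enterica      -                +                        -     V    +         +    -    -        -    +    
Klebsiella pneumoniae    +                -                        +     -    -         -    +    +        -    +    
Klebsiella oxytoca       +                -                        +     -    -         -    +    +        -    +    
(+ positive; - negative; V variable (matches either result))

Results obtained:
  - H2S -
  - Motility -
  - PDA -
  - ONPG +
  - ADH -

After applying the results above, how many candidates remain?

4

ONPG +: excludes Providencia stuartii, Proteus mirabilis, Edwardsiella tarda, Salmonella enterica — 9 left.
PDA -: all 9 remaining candidates are consistent.
Motility -: excludes 5 organisms — 4 left.
H2S -: all 4 remaining candidates are consistent.
ADH -: all 4 remaining candidates are consistent.
Still consistent: Klebsiella oxytoca, Klebsiella pneumoniae, Shigella sonnei, Yersinia enterocolitica.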